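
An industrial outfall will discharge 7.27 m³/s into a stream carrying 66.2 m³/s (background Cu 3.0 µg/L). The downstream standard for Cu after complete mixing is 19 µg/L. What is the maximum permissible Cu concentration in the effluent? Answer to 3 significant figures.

165 µg/L

At the limit, (Qr·Cr + Qe·Cₑ)/(Qr + Qe) = 19:
Cₑ = (73.47·19 − 66.20·3.000) / 7.270 = 164.7 µg/L.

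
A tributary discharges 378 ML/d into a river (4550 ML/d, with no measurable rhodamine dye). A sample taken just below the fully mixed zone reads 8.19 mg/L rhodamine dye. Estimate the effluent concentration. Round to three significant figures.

107 mg/L

Mass balance: 4550·0 + 378.0·Cₑ = 4928·8.190
→ Cₑ = (4928·8.190 − 4550·0) / 378.0 = 106.8 mg/L.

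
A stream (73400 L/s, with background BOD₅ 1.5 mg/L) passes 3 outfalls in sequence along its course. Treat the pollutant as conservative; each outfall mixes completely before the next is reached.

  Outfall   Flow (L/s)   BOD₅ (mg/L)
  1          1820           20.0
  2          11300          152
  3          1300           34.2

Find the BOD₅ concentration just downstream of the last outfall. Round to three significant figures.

After outfall 1: Q = 73400 + 1820 = 75220 L/s; C = (73400·1.500 + 1820·20.00)/75220 = 1.948 mg/L.
After outfall 2: Q = 75220 + 11300 = 86520 L/s; C = (75220·1.948 + 11300·152.0)/86520 = 21.55 mg/L.
After outfall 3: Q = 86520 + 1300 = 87820 L/s; C = (86520·21.55 + 1300·34.20)/87820 = 21.73 mg/L.

21.7 mg/L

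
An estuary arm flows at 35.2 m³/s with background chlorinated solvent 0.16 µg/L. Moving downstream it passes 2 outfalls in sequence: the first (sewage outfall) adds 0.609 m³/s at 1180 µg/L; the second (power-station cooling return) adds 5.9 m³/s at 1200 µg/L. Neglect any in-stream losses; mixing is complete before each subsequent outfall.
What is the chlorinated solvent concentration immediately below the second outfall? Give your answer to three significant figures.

After outfall 1: Q = 35.20 + 0.6090 = 35.81 m³/s; C = (35.20·0.1600 + 0.6090·1180)/35.81 = 20.23 µg/L.
After outfall 2: Q = 35.81 + 5.900 = 41.71 m³/s; C = (35.81·20.23 + 5.900·1200)/41.71 = 187.1 µg/L.

187 µg/L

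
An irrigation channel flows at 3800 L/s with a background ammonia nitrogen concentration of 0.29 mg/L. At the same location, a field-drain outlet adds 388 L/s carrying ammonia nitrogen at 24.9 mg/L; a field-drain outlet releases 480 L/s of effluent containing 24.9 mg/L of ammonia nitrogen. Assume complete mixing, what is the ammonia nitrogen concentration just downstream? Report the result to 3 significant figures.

Conservation of mass: C = (3800·0.2900 + 388.0·24.90 + 480.0·24.90) / 4668 = 22720/4668 = 4.866 mg/L.

4.87 mg/L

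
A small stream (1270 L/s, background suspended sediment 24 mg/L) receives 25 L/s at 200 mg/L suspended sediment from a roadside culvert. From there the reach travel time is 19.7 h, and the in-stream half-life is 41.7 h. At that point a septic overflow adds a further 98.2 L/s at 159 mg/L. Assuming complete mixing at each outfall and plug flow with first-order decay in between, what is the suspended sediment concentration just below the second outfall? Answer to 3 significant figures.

Conservation of mass: C = (1270·24.00 + 25.00·200.0) / 1295 = 35480/1295 = 27.40 mg/L; combined flow 1295 L/s.
Half-life 41.7 h → k = ln 2 / 41.7 = 0.01662 h⁻¹ = 0.3989 d⁻¹.
First-order decay: C = 27.40·exp(−k·t) = 27.40·0.7208 = 19.75 mg/L.
Second outfall: C = (1295·19.75 + 98.20·159.0)/1393 = 29.56 mg/L.

29.6 mg/L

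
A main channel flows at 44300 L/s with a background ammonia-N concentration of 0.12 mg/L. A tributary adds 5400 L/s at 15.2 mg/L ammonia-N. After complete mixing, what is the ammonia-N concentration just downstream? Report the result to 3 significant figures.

Mass balance: C = (44300·0.1200 + 5400·15.20) / 49700 = 87400/49700 = 1.758 mg/L.

1.76 mg/L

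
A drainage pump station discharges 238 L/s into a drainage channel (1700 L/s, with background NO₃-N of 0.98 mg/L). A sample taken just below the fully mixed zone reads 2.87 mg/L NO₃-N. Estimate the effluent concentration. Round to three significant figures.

Mass balance: 1700·0.9800 + 238.0·Cₑ = 1938·2.870
→ Cₑ = (1938·2.870 − 1700·0.9800) / 238.0 = 16.37 mg/L.

16.4 mg/L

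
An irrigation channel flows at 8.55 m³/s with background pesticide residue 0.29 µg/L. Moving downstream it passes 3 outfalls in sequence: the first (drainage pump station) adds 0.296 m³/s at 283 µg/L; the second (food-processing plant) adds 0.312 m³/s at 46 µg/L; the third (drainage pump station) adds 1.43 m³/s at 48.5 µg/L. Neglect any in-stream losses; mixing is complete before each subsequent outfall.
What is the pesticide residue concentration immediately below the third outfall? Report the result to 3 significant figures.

16.1 µg/L

After outfall 1: Q = 8.550 + 0.2960 = 8.846 m³/s; C = (8.550·0.2900 + 0.2960·283.0)/8.846 = 9.750 µg/L.
After outfall 2: Q = 8.846 + 0.3120 = 9.158 m³/s; C = (8.846·9.750 + 0.3120·46.00)/9.158 = 10.98 µg/L.
After outfall 3: Q = 9.158 + 1.430 = 10.59 m³/s; C = (9.158·10.98 + 1.430·48.50)/10.59 = 16.05 µg/L.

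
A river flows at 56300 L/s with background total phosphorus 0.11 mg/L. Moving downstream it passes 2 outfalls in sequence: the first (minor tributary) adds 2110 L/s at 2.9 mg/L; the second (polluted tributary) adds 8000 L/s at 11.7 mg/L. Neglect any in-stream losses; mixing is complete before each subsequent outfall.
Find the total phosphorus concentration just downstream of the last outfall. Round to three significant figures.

1.59 mg/L

After outfall 1: Q = 56300 + 2110 = 58410 L/s; C = (56300·0.1100 + 2110·2.900)/58410 = 0.2108 mg/L.
After outfall 2: Q = 58410 + 8000 = 66410 L/s; C = (58410·0.2108 + 8000·11.70)/66410 = 1.595 mg/L.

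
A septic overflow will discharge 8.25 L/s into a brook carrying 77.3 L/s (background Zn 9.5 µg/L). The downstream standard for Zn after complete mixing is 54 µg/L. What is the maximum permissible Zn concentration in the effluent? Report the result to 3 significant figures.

At the limit, (Qr·Cr + Qe·Cₑ)/(Qr + Qe) = 54:
Cₑ = (85.55·54 − 77.30·9.500) / 8.250 = 471.0 µg/L.

471 µg/L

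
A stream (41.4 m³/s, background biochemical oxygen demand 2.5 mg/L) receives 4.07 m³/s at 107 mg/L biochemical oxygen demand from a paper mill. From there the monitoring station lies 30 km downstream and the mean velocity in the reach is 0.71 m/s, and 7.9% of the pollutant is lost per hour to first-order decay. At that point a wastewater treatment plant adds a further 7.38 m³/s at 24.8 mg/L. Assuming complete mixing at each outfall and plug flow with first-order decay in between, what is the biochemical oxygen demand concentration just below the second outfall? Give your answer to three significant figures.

Mass balance: C = (41.40·2.500 + 4.070·107.0) / 45.47 = 539.0/45.47 = 11.85 mg/L; combined flow 45.47 m³/s.
Travel time t = 30·1000 / 0.71 = 42250 s = 11.74 h.
7.9%/h lost → k = −ln(1 − 0.079) = 0.08230 h⁻¹.
After decay, C = 11.85 × e^(−kt) = 11.85 × 0.3806 = 4.512 mg/L.
Second outfall: C = (45.47·4.512 + 7.380·24.80)/52.85 = 7.345 mg/L.

7.35 mg/L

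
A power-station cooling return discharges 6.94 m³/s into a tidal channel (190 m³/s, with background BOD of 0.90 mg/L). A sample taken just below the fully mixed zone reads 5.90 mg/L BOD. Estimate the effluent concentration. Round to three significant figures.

143 mg/L

Mass balance: 190.0·0.9000 + 6.940·Cₑ = 196.9·5.900
→ Cₑ = (196.9·5.900 − 190.0·0.9000) / 6.940 = 142.8 mg/L.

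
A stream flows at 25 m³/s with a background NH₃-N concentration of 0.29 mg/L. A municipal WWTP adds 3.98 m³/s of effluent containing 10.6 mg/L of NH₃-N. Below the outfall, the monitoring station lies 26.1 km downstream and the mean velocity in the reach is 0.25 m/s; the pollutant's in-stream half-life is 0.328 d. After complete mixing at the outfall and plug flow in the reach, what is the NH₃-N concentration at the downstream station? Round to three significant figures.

Flow-weighted average: C = (25.00·0.2900 + 3.980·10.60) / 28.98 = 49.44/28.98 = 1.706 mg/L.
Travel time t = 26.1·1000 / 0.25 = 104400 s = 29.00 h.
Half-life 0.328 d → k = ln 2 / 0.328 = 2.113 d⁻¹.
Applying C = C₀e^(−kt): 1.706 × 0.07781 = 0.1327 mg/L.

0.133 mg/L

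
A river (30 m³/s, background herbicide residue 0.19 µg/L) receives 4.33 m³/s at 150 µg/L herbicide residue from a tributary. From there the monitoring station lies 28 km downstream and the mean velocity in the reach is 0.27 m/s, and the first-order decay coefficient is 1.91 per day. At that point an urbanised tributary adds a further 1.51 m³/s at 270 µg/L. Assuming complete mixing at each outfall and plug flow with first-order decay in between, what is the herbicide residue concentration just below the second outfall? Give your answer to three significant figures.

13.2 µg/L

Conservation of mass: C = (30.00·0.1900 + 4.330·150.0) / 34.33 = 655.2/34.33 = 19.09 µg/L; combined flow 34.33 m³/s.
Travel time t = 28·1000 / 0.27 = 103700 s = 28.81 h.
Decay over the reach: 19.09·exp(−kt) = 19.09·0.1010 = 1.928 µg/L.
Second outfall: C = (34.33·1.928 + 1.510·270.0)/35.84 = 13.22 µg/L.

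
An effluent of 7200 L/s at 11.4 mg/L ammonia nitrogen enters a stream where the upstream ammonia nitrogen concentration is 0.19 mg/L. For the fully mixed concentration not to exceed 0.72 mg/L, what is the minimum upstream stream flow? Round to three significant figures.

145000 L/s

Set C_mix = 0.72: (Q·0.1900 + 7200·11.40) / (Q + 7200) = 0.72
→ Q = 7200·(11.40 − 0.72)/(0.72 − 0.1900) = 145100 L/s.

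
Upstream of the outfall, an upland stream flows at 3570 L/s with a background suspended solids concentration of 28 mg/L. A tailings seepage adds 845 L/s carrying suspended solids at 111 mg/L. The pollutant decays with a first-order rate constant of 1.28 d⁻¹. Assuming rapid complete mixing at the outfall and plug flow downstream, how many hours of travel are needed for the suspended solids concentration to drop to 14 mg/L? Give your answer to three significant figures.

21.4 h

Mixed concentration C = ΣQC/ΣQ = (3570·28.00 + 845.0·111.0) / 4415 = 193800/4415 = 43.89 mg/L.
43.89·exp(−k·t) = 14 → t = ln(43.89/14)/k = 77120 s = 21.42 h.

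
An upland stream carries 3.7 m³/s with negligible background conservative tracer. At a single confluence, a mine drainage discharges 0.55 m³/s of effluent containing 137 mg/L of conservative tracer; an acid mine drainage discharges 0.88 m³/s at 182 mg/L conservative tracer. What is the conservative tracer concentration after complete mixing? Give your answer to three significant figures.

After mixing, C = (3.700·0 + 0.5500·137.0 + 0.8800·182.0) / 5.130 = 235.5/5.130 = 45.91 mg/L.

45.9 mg/L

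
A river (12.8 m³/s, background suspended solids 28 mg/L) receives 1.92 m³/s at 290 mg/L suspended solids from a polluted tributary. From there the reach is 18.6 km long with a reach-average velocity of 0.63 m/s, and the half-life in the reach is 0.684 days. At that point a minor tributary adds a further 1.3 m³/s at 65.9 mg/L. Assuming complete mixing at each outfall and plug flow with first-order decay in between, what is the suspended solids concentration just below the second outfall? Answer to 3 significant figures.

Mass balance: C = (12.80·28.00 + 1.920·290.0) / 14.72 = 915.2/14.72 = 62.17 mg/L; combined flow 14.72 m³/s.
Travel time t = 18.6·1000 / 0.63 = 29520 s = 8.201 h.
Half-life 0.684 d → k = ln 2 / 0.684 = 1.013 d⁻¹.
First-order decay: C = 62.17·exp(−k·t) = 62.17·0.7073 = 43.98 mg/L.
At the second outfall, C = (14.72·43.98 + 1.300·65.90) / (14.72 + 1.300) = 45.76 mg/L.

45.8 mg/L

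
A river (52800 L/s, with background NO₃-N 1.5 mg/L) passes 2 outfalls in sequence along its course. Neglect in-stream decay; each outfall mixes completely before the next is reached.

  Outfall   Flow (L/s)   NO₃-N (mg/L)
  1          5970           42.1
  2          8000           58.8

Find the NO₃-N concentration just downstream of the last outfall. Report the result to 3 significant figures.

Outfall 1: combined Q = 58770 L/s; C = (52800·1.500 + 5970·42.10)/58770 = 5.624 mg/L.
Outfall 2: combined Q = 66770 L/s; C = (58770·5.624 + 8000·58.80)/66770 = 12.00 mg/L.

12.0 mg/L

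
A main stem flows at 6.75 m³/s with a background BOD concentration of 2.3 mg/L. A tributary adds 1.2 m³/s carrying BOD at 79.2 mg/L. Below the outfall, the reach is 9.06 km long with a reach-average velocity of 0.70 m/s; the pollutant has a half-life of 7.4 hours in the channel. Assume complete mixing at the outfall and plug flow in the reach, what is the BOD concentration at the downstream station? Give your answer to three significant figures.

Mixed concentration C = ΣQC/ΣQ = (6.750·2.300 + 1.200·79.20) / 7.950 = 110.6/7.950 = 13.91 mg/L.
Travel time t = 9.06·1000 / 0.70 = 12940 s = 3.595 h.
Half-life 7.4 h → k = ln 2 / 7.4 = 0.09367 h⁻¹ = 2.248 d⁻¹.
Decay over the reach: 13.91·exp(−kt) = 13.91·0.7141 = 9.931 mg/L.

9.93 mg/L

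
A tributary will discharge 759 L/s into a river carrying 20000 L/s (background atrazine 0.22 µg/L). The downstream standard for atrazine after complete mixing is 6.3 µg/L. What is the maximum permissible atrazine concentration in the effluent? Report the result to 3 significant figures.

At the limit, (Qr·Cr + Qe·Cₑ)/(Qr + Qe) = 6.3:
Cₑ = (20760·6.3 − 20000·0.2200) / 759.0 = 166.5 µg/L.

167 µg/L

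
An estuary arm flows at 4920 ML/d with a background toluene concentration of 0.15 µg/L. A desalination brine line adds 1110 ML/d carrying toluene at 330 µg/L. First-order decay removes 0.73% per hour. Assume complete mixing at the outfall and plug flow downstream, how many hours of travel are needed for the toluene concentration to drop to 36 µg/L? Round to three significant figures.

71.7 h

Flow-weighted average: C = (4920·0.1500 + 1110·330.0) / 6030 = 367000/6030 = 60.87 µg/L.
0.73%/h lost → k = −ln(1 − 0.0073) = 0.007327 h⁻¹.
60.87·exp(−k·t) = 36 → t = ln(60.87/36)/k = 258100 s = 71.68 h.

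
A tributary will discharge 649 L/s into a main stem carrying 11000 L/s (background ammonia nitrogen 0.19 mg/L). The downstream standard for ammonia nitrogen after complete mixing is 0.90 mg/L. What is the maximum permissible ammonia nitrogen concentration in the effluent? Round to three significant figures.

At the limit, (Qr·Cr + Qe·Cₑ)/(Qr + Qe) = 0.90:
Cₑ = (11650·0.90 − 11000·0.1900) / 649.0 = 12.93 mg/L.

12.9 mg/L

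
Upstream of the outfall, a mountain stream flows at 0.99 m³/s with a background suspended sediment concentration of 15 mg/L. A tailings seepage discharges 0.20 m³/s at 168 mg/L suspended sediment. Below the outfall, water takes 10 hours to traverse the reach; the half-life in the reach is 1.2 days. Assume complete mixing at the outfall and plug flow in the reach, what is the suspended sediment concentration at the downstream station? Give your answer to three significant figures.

32.0 mg/L

Mixed concentration C = ΣQC/ΣQ = (0.9900·15.00 + 0.2000·168.0) / 1.190 = 48.45/1.190 = 40.71 mg/L.
Half-life 1.2 d → k = ln 2 / 1.2 = 0.5776 d⁻¹.
First-order decay: C = 40.71·exp(−k·t) = 40.71·0.7861 = 32.01 mg/L.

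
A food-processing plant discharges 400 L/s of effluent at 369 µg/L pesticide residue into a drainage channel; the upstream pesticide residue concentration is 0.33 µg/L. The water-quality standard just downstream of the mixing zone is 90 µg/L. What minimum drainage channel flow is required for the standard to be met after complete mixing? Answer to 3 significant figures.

Set C_mix = 90: (Q·0.3300 + 400.0·369.0) / (Q + 400.0) = 90
→ Q = 400.0·(369.0 − 90)/(90 − 0.3300) = 1245 L/s.

1240 L/s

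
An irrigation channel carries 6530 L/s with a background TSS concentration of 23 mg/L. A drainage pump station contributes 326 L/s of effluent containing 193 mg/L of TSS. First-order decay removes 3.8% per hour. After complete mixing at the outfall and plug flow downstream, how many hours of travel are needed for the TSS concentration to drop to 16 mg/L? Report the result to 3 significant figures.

Conservation of mass: C = (6530·23.00 + 326.0·193.0) / 6856 = 213100/6856 = 31.08 mg/L.
3.8%/h lost → k = −ln(1 − 0.038) = 0.03874 h⁻¹.
31.08·exp(−k·t) = 16 → t = ln(31.08/16)/k = 61710 s = 17.14 h.

17.1 h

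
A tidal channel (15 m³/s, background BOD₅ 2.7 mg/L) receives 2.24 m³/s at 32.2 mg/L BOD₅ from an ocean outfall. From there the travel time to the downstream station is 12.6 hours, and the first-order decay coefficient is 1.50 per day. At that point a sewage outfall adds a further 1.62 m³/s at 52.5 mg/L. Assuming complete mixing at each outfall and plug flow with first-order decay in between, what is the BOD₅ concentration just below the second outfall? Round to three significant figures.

7.23 mg/L

Flow-weighted average: C = (15.00·2.700 + 2.240·32.20) / 17.24 = 112.6/17.24 = 6.533 mg/L; combined flow 17.24 m³/s.
First-order decay: C = 6.533·exp(−k·t) = 6.533·0.4550 = 2.972 mg/L.
Second outfall: C = (17.24·2.972 + 1.620·52.50)/18.86 = 7.227 mg/L.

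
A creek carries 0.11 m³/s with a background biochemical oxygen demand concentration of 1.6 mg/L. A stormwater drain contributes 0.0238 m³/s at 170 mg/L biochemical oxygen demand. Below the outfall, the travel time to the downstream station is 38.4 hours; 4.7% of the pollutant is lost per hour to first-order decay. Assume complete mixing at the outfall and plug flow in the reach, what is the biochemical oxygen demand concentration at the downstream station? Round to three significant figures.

Mixed concentration C = ΣQC/ΣQ = (0.1100·1.600 + 0.02380·170.0) / 0.1338 = 4.222/0.1338 = 31.55 mg/L.
4.7%/h lost → k = −ln(1 − 0.047) = 0.04814 h⁻¹.
Applying C = C₀e^(−kt): 31.55 × 0.1575 = 4.969 mg/L.

4.97 mg/L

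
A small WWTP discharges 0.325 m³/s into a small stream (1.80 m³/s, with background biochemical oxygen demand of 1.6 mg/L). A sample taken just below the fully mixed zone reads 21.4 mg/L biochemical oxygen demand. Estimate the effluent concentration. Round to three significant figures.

Mass balance: 1.800·1.600 + 0.3250·Cₑ = 2.125·21.40
→ Cₑ = (2.125·21.40 − 1.800·1.600) / 0.3250 = 131.1 mg/L.

131 mg/L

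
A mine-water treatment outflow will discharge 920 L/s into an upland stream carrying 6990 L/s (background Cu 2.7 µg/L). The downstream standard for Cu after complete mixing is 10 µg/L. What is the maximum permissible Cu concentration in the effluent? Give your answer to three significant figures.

65.5 µg/L

At the limit, (Qr·Cr + Qe·Cₑ)/(Qr + Qe) = 10:
Cₑ = (7910·10 − 6990·2.700) / 920.0 = 65.46 µg/L.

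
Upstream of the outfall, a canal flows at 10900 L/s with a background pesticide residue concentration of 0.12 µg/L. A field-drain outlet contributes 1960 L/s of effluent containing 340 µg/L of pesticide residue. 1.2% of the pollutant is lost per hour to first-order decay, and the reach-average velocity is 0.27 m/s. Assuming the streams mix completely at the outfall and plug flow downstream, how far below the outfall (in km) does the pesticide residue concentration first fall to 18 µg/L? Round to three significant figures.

Mixed concentration C = ΣQC/ΣQ = (10900·0.1200 + 1960·340.0) / 12860 = 667700/12860 = 51.92 µg/L.
1.2%/h lost → k = −ln(1 − 0.012) = 0.01207 h⁻¹.
Set 51.92·exp(−k·t) = 18 → t = ln(51.92/18)/k = 315900 s = 87.75 h.
Distance = v·t = 0.27·315900 = 85290 m = 85.29 km.

85.3 km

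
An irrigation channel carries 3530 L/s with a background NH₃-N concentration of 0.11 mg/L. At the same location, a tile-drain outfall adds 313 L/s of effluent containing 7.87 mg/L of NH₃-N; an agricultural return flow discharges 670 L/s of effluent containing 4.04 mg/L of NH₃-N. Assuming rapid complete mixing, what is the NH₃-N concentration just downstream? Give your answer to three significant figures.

1.23 mg/L

Conservation of mass: C = (3530·0.1100 + 313.0·7.870 + 670.0·4.040) / 4513 = 5558/4513 = 1.232 mg/L.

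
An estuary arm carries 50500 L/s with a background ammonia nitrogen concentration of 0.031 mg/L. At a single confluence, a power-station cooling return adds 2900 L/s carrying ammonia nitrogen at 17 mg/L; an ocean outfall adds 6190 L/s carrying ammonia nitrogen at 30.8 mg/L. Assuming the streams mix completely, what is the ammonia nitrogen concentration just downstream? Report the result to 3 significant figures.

4.05 mg/L

After mixing, C = (50500·0.03100 + 2900·17.00 + 6190·30.80) / 59590 = 241500/59590 = 4.053 mg/L.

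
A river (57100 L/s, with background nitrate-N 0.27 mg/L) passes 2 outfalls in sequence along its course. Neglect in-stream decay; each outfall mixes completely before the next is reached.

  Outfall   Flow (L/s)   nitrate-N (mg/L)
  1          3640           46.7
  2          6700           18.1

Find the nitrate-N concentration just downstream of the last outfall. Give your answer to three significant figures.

4.55 mg/L

After outfall 1: Q = 57100 + 3640 = 60740 L/s; C = (57100·0.2700 + 3640·46.70)/60740 = 3.052 mg/L.
After outfall 2: Q = 60740 + 6700 = 67440 L/s; C = (60740·3.052 + 6700·18.10)/67440 = 4.547 mg/L.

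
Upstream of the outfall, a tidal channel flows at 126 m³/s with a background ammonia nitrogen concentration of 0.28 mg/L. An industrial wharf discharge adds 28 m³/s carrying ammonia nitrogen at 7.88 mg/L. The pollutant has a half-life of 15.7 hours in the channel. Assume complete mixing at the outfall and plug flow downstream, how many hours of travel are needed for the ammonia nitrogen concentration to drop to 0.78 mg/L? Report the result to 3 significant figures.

17.1 h

Mass balance: C = (126.0·0.2800 + 28.00·7.880) / 154.0 = 255.9/154.0 = 1.662 mg/L.
Half-life 15.7 h → k = ln 2 / 15.7 = 0.04415 h⁻¹ = 1.060 d⁻¹.
1.662·exp(−k·t) = 0.78 → t = ln(1.662/0.78)/k = 61680 s = 17.13 h.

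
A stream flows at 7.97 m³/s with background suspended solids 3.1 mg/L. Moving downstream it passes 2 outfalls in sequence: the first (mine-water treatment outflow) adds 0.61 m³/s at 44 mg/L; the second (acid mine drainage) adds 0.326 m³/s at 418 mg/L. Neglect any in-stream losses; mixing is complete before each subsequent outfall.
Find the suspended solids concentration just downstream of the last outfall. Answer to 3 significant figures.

Outfall 1: combined Q = 8.580 m³/s; C = (7.970·3.100 + 0.6100·44.00)/8.580 = 6.008 mg/L.
Outfall 2: combined Q = 8.906 m³/s; C = (8.580·6.008 + 0.3260·418.0)/8.906 = 21.09 mg/L.

21.1 mg/L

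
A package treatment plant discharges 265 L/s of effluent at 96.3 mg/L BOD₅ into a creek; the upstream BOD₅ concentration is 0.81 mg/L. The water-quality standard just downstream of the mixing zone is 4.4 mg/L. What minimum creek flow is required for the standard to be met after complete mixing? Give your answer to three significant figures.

6780 L/s

Set C_mix = 4.4: (Q·0.8100 + 265.0·96.30) / (Q + 265.0) = 4.4
→ Q = 265.0·(96.30 − 4.4)/(4.4 − 0.8100) = 6784 L/s.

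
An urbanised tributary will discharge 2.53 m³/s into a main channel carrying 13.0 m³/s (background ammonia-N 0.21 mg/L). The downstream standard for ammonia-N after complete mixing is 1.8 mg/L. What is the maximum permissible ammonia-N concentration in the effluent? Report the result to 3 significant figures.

At the limit, (Qr·Cr + Qe·Cₑ)/(Qr + Qe) = 1.8:
Cₑ = (15.53·1.8 − 13.00·0.2100) / 2.530 = 9.970 mg/L.

9.97 mg/L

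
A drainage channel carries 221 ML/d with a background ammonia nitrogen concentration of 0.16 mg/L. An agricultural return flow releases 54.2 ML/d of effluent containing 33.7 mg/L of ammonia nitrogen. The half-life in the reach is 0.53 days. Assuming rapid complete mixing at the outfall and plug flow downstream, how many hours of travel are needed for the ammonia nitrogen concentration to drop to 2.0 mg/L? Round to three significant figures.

Conservation of mass: C = (221.0·0.1600 + 54.20·33.70) / 275.2 = 1862/275.2 = 6.766 mg/L.
Half-life 0.53 d → k = ln 2 / 0.53 = 1.308 d⁻¹.
6.766·exp(−k·t) = 2.0 → t = ln(6.766/2.0)/k = 80510 s = 22.36 h.

22.4 h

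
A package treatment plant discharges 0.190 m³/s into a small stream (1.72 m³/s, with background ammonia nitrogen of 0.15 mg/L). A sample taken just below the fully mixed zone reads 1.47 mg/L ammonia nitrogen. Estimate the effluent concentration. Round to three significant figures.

13.4 mg/L

Mass balance: 1.720·0.1500 + 0.1900·Cₑ = 1.910·1.470
→ Cₑ = (1.910·1.470 − 1.720·0.1500) / 0.1900 = 13.42 mg/L.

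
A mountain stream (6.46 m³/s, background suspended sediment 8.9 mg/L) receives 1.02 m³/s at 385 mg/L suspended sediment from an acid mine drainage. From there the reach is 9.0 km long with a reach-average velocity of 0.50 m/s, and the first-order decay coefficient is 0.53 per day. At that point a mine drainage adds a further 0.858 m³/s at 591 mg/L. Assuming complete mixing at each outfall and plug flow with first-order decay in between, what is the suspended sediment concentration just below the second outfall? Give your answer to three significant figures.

109 mg/L

Mixed concentration C = ΣQC/ΣQ = (6.460·8.900 + 1.020·385.0) / 7.480 = 450.2/7.480 = 60.19 mg/L; combined flow 7.480 m³/s.
Travel time t = 9.0·1000 / 0.50 = 18000 s = 5.000 h.
After decay, C = 60.19 × e^(−kt) = 60.19 × 0.8955 = 53.89 mg/L.
Second outfall: C = (7.480·53.89 + 0.8580·591.0)/8.338 = 109.2 mg/L.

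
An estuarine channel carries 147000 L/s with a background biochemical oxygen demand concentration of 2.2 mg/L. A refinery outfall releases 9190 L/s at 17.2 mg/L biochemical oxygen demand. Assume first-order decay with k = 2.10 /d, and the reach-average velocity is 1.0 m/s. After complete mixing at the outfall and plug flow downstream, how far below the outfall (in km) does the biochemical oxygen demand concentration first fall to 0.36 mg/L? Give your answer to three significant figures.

88.4 km

Conservation of mass: C = (147000·2.200 + 9190·17.20) / 156200 = 481500/156200 = 3.083 mg/L.
Set 3.083·exp(−k·t) = 0.36 → t = ln(3.083/0.36)/k = 88350 s = 24.54 h.
Distance = v·t = 1.0·88350 = 88350 m = 88.35 km.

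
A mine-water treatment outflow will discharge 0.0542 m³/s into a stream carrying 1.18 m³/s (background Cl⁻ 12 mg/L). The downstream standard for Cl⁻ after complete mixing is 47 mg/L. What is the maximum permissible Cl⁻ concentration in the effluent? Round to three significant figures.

At the limit, (Qr·Cr + Qe·Cₑ)/(Qr + Qe) = 47:
Cₑ = (1.234·47 − 1.180·12.00) / 0.05420 = 809.0 mg/L.

809 mg/L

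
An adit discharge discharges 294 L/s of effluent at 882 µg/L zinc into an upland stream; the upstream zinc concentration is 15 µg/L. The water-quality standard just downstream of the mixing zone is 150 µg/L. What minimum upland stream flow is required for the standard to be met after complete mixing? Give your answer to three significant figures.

Set C_mix = 150: (Q·15.00 + 294.0·882.0) / (Q + 294.0) = 150
→ Q = 294.0·(882.0 − 150)/(150 − 15.00) = 1594 L/s.

1590 L/s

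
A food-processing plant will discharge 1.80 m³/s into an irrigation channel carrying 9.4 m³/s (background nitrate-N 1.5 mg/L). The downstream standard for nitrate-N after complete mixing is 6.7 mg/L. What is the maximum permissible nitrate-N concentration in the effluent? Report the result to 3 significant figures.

At the limit, (Qr·Cr + Qe·Cₑ)/(Qr + Qe) = 6.7:
Cₑ = (11.20·6.7 − 9.400·1.500) / 1.800 = 33.86 mg/L.

33.9 mg/L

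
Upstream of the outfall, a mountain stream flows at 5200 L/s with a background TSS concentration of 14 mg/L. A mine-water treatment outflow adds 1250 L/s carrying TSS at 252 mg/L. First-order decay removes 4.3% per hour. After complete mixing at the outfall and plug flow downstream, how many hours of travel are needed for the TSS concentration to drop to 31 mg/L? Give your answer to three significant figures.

Flow-weighted average: C = (5200·14.00 + 1250·252.0) / 6450 = 387800/6450 = 60.12 mg/L.
4.3%/h lost → k = −ln(1 − 0.043) = 0.04395 h⁻¹.
60.12·exp(−k·t) = 31 → t = ln(60.12/31)/k = 54260 s = 15.07 h.

15.1 h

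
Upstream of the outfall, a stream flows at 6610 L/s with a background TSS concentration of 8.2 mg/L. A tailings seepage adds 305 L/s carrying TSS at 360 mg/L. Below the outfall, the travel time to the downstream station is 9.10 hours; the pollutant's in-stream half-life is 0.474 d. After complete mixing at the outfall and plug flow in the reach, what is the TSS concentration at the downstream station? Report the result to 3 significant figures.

13.6 mg/L

Conservation of mass: C = (6610·8.200 + 305.0·360.0) / 6915 = 164000/6915 = 23.72 mg/L.
Half-life 0.474 d → k = ln 2 / 0.474 = 1.462 d⁻¹.
After decay, C = 23.72 × e^(−kt) = 23.72 × 0.5744 = 13.62 mg/L.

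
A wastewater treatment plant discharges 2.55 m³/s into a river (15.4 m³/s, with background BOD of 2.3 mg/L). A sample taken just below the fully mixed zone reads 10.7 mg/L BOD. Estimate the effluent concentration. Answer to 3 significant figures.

61.4 mg/L

Mass balance: 15.40·2.300 + 2.550·Cₑ = 17.95·10.70
→ Cₑ = (17.95·10.70 − 15.40·2.300) / 2.550 = 61.43 mg/L.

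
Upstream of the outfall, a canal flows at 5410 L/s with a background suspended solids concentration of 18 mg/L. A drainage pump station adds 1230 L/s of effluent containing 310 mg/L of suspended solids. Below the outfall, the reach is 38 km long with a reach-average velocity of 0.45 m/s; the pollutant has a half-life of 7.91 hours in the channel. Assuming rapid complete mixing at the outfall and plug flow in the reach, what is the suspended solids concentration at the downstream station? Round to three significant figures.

Mixed concentration C = ΣQC/ΣQ = (5410·18.00 + 1230·310.0) / 6640 = 478700/6640 = 72.09 mg/L.
Travel time t = 38·1000 / 0.45 = 84440 s = 23.46 h.
Half-life 7.91 h → k = ln 2 / 7.91 = 0.08763 h⁻¹ = 2.103 d⁻¹.
First-order decay: C = 72.09·exp(−k·t) = 72.09·0.1280 = 9.230 mg/L.

9.23 mg/L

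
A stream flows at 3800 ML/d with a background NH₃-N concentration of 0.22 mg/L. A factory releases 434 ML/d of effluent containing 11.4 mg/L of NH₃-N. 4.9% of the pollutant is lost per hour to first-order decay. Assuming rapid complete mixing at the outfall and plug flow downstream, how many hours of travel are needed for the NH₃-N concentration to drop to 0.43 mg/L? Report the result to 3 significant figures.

23.0 h

Flow-weighted average: C = (3800·0.2200 + 434.0·11.40) / 4234 = 5784/4234 = 1.366 mg/L.
4.9%/h lost → k = −ln(1 − 0.049) = 0.05024 h⁻¹.
1.366·exp(−k·t) = 0.43 → t = ln(1.366/0.43)/k = 82820 s = 23.01 h.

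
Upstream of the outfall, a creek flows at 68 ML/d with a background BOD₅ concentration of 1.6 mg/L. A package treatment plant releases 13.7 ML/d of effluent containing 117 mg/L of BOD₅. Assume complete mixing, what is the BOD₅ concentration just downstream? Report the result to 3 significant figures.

After mixing, C = (68.00·1.600 + 13.70·117.0) / 81.70 = 1712/81.70 = 20.95 mg/L.

21.0 mg/L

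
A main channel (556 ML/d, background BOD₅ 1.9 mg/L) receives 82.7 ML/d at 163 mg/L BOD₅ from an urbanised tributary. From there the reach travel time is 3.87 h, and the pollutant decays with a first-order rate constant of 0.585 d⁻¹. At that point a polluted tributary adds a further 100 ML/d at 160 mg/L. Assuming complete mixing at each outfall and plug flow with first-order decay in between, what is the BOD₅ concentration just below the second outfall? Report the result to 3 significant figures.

After mixing, C = (556.0·1.900 + 82.70·163.0) / 638.7 = 14540/638.7 = 22.76 mg/L; combined flow 638.7 ML/d.
Applying C = C₀e^(−kt): 22.76 × 0.9100 = 20.71 mg/L.
Second outfall: C = (638.7·20.71 + 100.0·160.0)/738.7 = 39.57 mg/L.

39.6 mg/L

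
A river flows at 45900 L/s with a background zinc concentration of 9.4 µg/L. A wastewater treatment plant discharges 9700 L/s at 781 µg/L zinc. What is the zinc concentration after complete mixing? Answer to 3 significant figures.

144 µg/L

Mixed concentration C = ΣQC/ΣQ = (45900·9.400 + 9700·781.0) / 55600 = 8007000/55600 = 144.0 µg/L.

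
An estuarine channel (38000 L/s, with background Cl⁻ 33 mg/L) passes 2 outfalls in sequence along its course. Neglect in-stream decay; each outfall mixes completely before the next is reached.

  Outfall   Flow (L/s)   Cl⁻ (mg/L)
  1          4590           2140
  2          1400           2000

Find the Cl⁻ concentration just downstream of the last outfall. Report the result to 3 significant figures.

315 mg/L

After outfall 1: Q = 38000 + 4590 = 42590 L/s; C = (38000·33.00 + 4590·2140)/42590 = 260.1 mg/L.
After outfall 2: Q = 42590 + 1400 = 43990 L/s; C = (42590·260.1 + 1400·2000)/43990 = 315.4 mg/L.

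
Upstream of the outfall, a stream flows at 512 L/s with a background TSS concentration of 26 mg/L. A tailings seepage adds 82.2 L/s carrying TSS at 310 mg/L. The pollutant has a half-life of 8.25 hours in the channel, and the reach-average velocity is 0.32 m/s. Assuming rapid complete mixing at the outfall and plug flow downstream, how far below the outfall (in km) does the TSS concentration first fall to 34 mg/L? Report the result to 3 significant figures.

8.95 km

After mixing, C = (512.0·26.00 + 82.20·310.0) / 594.2 = 38790/594.2 = 65.29 mg/L.
Half-life 8.25 h → k = ln 2 / 8.25 = 0.08402 h⁻¹ = 2.016 d⁻¹.
Set 65.29·exp(−k·t) = 34 → t = ln(65.29/34)/k = 27960 s = 7.766 h.
Distance = v·t = 0.32·27960 = 8946 m = 8.946 km.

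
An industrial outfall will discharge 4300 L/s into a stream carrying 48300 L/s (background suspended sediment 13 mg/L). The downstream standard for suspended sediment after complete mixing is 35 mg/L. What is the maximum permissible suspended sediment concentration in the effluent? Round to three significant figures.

282 mg/L

At the limit, (Qr·Cr + Qe·Cₑ)/(Qr + Qe) = 35:
Cₑ = (52600·35 − 48300·13.00) / 4300 = 282.1 mg/L.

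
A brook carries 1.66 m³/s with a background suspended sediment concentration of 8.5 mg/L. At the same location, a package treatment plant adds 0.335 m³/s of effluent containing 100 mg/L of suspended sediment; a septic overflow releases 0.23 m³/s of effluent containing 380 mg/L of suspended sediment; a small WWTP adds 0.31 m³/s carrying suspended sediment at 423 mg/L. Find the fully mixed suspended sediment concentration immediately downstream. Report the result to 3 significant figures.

105 mg/L

After mixing, C = (1.660·8.500 + 0.3350·100.0 + 0.2300·380.0 + 0.3100·423.0) / 2.535 = 266.1/2.535 = 105.0 mg/L.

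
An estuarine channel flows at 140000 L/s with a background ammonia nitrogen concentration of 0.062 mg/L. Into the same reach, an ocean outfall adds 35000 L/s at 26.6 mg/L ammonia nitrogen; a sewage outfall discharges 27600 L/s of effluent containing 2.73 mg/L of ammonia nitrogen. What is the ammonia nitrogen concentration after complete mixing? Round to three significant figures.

After mixing, C = (140000·0.06200 + 35000·26.60 + 27600·2.730) / 202600 = 1015000/202600 = 5.010 mg/L.

5.01 mg/L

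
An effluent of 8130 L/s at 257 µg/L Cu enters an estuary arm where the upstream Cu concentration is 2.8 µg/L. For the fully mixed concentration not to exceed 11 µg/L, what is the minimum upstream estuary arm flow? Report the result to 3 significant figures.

244000 L/s

Set C_mix = 11: (Q·2.800 + 8130·257.0) / (Q + 8130) = 11
→ Q = 8130·(257.0 − 11)/(11 − 2.800) = 243900 L/s.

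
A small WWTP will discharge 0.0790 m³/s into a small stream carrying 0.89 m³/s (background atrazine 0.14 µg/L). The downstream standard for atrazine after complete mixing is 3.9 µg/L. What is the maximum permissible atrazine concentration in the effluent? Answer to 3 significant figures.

At the limit, (Qr·Cr + Qe·Cₑ)/(Qr + Qe) = 3.9:
Cₑ = (0.9690·3.9 − 0.8900·0.1400) / 0.07900 = 46.26 µg/L.

46.3 µg/L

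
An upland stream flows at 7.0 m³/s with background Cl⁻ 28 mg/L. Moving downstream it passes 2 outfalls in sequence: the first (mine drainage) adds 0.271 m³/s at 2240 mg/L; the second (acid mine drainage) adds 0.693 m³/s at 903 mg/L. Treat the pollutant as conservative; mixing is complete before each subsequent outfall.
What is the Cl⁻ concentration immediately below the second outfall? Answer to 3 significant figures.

179 mg/L

Below outfall 1: Q → 7.271 m³/s, C = (7.000·28.00 + 0.2710·2240)/7.271 = 110.4 mg/L.
Below outfall 2: Q → 7.964 m³/s, C = (7.271·110.4 + 0.6930·903.0)/7.964 = 179.4 mg/L.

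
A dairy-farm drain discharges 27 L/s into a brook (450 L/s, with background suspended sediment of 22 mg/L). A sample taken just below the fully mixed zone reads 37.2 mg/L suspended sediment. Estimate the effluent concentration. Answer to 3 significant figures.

Mass balance: 450.0·22.00 + 27.00·Cₑ = 477.0·37.20
→ Cₑ = (477.0·37.20 − 450.0·22.00) / 27.00 = 290.5 mg/L.

291 mg/L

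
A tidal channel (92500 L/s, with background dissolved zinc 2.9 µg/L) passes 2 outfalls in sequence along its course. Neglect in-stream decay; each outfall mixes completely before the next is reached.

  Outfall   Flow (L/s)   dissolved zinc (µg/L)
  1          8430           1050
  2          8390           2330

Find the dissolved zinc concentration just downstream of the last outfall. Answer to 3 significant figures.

262 µg/L

After outfall 1: Q = 92500 + 8430 = 100900 L/s; C = (92500·2.900 + 8430·1050)/100900 = 90.36 µg/L.
After outfall 2: Q = 100900 + 8390 = 109300 L/s; C = (100900·90.36 + 8390·2330)/109300 = 262.2 µg/L.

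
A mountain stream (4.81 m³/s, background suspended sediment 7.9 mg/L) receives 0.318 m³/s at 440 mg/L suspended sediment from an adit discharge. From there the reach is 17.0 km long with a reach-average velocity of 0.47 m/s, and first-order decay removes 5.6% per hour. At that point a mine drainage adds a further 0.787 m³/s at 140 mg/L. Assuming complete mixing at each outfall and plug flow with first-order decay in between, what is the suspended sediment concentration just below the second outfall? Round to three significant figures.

Flow-weighted average: C = (4.810·7.900 + 0.3180·440.0) / 5.128 = 177.9/5.128 = 34.70 mg/L; combined flow 5.128 m³/s.
Travel time t = 17.0·1000 / 0.47 = 36170 s = 10.05 h.
5.6%/h lost → k = −ln(1 − 0.056) = 0.05763 h⁻¹.
Applying C = C₀e^(−kt): 34.70 × 0.5604 = 19.45 mg/L.
Second outfall: C = (5.128·19.45 + 0.7870·140.0)/5.915 = 35.49 mg/L.

35.5 mg/L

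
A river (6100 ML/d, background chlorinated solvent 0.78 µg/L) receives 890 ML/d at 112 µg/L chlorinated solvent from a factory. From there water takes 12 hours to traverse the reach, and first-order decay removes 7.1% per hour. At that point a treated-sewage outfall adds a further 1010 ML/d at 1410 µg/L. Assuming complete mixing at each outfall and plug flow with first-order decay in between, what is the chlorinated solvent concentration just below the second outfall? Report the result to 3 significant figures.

After mixing, C = (6100·0.7800 + 890.0·112.0) / 6990 = 104400/6990 = 14.94 µg/L; combined flow 6990 ML/d.
7.1%/h lost → k = −ln(1 − 0.071) = 0.07365 h⁻¹.
After decay, C = 14.94 × e^(−kt) = 14.94 × 0.4132 = 6.174 µg/L.
Second outfall: C = (6990·6.174 + 1010·1410)/8000 = 183.4 µg/L.

183 µg/L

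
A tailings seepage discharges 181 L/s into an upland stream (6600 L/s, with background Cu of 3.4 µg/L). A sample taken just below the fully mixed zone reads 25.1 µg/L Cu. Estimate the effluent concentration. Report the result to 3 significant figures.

816 µg/L

Mass balance: 6600·3.400 + 181.0·Cₑ = 6781·25.10
→ Cₑ = (6781·25.10 − 6600·3.400) / 181.0 = 816.4 µg/L.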